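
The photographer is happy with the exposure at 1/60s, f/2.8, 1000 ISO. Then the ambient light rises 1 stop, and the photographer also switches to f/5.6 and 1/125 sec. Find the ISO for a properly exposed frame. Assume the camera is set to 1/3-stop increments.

ISO 4000

Scene light: 1 stop brighter.
Aperture: f/2.8 → f/3.2 → f/3.5 → f/4 → f/4.5 → f/5 → f/5.6 — 2 stops smaller aperture (darker).
Shutter speed: 1/60 → 1/80 → 1/100 → 1/125 — 1 stop shorter (darker).
Net so far: 2 stops darker. ISO: 1000 → 1250 → 1600 → 2000 → 2500 → 3200 → 4000.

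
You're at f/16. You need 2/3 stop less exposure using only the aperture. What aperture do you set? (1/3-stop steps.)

Aperture: f/16 → f/18 → f/20 — 2/3 stop stopped down (darker).

f/20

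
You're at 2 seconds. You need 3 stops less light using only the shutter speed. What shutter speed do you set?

1/4s

Shutter speed: 2 → 1 → 1/2 → 1/4 — 3 stops faster (darker).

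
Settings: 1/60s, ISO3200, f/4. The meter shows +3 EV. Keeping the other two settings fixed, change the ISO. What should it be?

ISO 400

Overexposed by 3 stops → need 3 stops darker.
ISO: 3200 → 1600 → 800 → 400.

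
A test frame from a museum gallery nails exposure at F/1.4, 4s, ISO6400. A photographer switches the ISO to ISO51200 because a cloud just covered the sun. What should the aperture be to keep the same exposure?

ISO: 6400 → 12800 → 25600 → 51200 — 3 stops raised (brighter).
Need 3 stops darker from the aperture: f/1.4 → f/2 → f/2.8 → f/4.

f/4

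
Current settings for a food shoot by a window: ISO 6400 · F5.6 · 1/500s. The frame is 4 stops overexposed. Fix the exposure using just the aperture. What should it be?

Overexposed by 4 stops → need 4 stops darker.
Aperture: f/5.6 → f/8 → f/11 → f/16 → f/22.

f/22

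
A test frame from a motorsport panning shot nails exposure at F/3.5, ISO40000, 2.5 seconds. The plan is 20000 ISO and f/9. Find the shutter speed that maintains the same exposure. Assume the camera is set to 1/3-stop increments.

30 s

ISO: 40000 → 32000 → 25600 → 20000 — 1 stop dropped (darker).
Aperture: f/3.5 → f/4 → f/4.5 → f/5 → f/5.6 → f/6.3 → f/7.1 → f/8 → f/9 — 2 2/3 stops smaller aperture (darker).
Net change so far: 3 2/3 stops darker. Offset with the shutter speed: 2.5 → 3.2 → 4 → 5 → 6 → 8 → 10 → 13 → 15 → 20 → 25 → 30.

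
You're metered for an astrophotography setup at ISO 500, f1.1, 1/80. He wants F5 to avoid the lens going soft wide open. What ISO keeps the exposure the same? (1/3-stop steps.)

Aperture: f/1.1 → f/1.2 → f/1.4 → f/1.6 → f/1.8 → f/2 → f/2.2 → f/2.5 → f/2.8 → f/3.2 → f/3.5 → f/4 → f/4.5 → f/5 — 4 1/3 stops narrower (darker).
Need 4 1/3 stops brighter from the ISO: 500 → 640 → 800 → 1000 → 1250 → 1600 → 2000 → 2500 → 3200 → 4000 → 5000 → 6400 → 8000 → 10000.

ISO 10000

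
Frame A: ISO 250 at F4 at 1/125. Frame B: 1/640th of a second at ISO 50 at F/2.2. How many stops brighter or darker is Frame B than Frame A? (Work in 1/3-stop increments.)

3 stops darker

Aperture: f/4 → f/3.5 → f/3.2 → f/2.8 → f/2.5 → f/2.2 — 1 2/3 stops wider (brighter).
Shutter speed: 1/125 → 1/160 → 1/200 → 1/250 → 1/320 → 1/400 → 1/500 → 1/640 — 2 1/3 stops shorter (darker).
ISO: 250 → 200 → 160 → 125 → 100 → 80 → 64 → 50 — 2 1/3 stops lower (darker).
Net: +1 2/3 −2 1/3 −2 1/3 = −3 stops.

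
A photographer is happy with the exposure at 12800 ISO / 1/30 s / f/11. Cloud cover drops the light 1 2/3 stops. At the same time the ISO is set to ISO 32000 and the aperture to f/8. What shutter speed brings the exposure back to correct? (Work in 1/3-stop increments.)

1/50s

Scene light: 1 2/3 stops darker.
ISO: 12800 → 16000 → 20000 → 25600 → 32000 — 1 1/3 stops higher (brighter).
Aperture: f/11 → f/10 → f/9 → f/8 — 1 stop wider (brighter).
Net so far: 2/3 stop brighter. Shutter speed: 1/30 → 1/40 → 1/50.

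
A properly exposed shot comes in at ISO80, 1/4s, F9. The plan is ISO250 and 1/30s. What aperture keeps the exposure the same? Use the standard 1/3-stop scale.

f/5.6

ISO: 80 → 100 → 125 → 160 → 200 → 250 — 1 2/3 stops raised (brighter).
Shutter speed: 1/4 → 1/5 → 1/6 → 1/8 → 1/10 → 1/13 → 1/15 → 1/20 → 1/25 → 1/30 — 3 stops shorter (darker).
Net change so far: 1 1/3 stops darker. Offset with the aperture: f/9 → f/8 → f/7.1 → f/6.3 → f/5.6.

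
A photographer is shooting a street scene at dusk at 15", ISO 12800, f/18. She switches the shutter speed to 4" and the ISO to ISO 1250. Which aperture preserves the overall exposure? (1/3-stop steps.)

f/2.8

Shutter speed: 15 → 13 → 10 → 8 → 6 → 5 → 4 — 2 stops faster (darker).
ISO: 12800 → 10000 → 8000 → 6400 → 5000 → 4000 → 3200 → 2500 → 2000 → 1600 → 1250 — 3 1/3 stops lower (darker).
Net change so far: 5 1/3 stops darker. Offset with the aperture: f/18 → f/16 → f/14 → f/13 → f/11 → f/10 → f/9 → f/8 → f/7.1 → f/6.3 → f/5.6 → f/5 → f/4.5 → f/4 → f/3.5 → f/3.2 → f/2.8.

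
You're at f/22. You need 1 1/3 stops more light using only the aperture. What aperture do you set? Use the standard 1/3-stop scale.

Aperture: f/22 → f/20 → f/18 → f/16 → f/14 — 1 1/3 stops opened up (brighter).

f/14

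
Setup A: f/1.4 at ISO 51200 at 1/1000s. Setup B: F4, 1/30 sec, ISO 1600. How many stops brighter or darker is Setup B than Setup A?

Aperture: f/1.4 → f/2 → f/2.8 → f/4 — 3 stops smaller aperture (darker).
Shutter speed: 1/1000 → 1/500 → 1/250 → 1/125 → 1/60 → 1/30 — 5 stops slower (brighter).
ISO: 51200 → 25600 → 12800 → 6400 → 3200 → 1600 — 5 stops lower (darker).
Net: −3 +5 −5 = −3 stops.

3 stops darker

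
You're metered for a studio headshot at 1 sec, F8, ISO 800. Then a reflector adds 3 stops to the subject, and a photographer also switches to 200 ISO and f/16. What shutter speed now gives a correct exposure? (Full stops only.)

Scene light: 3 stops brighter.
ISO: 800 → 400 → 200 — 2 stops dropped (darker).
Aperture: f/8 → f/11 → f/16 — 2 stops narrower (darker).
Net so far: 1 stop darker. Shutter speed: 1 → 2.

2 s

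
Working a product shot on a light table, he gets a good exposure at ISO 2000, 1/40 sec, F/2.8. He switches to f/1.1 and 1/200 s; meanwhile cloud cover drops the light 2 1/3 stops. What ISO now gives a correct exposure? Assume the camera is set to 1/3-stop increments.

Scene light: 2 1/3 stops darker.
Aperture: f/2.8 → f/2.5 → f/2.2 → f/2 → f/1.8 → f/1.6 → f/1.4 → f/1.2 → f/1.1 — 2 2/3 stops larger aperture (brighter).
Shutter speed: 1/40 → 1/50 → 1/60 → 1/80 → 1/100 → 1/125 → 1/160 → 1/200 — 2 1/3 stops shorter (darker).
Net so far: 2 stops darker. ISO: 2000 → 2500 → 3200 → 4000 → 5000 → 6400 → 8000.

ISO 8000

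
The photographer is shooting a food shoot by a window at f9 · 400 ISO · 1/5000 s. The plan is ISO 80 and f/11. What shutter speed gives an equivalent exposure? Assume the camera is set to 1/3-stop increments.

ISO: 400 → 320 → 250 → 200 → 160 → 125 → 100 → 80 — 2 1/3 stops dropped (darker).
Aperture: f/9 → f/10 → f/11 — 2/3 stop stopped down (darker).
Net change so far: 3 stops darker. Offset with the shutter speed: 1/5000 → 1/4000 → 1/3200 → 1/2500 → 1/2000 → 1/1600 → 1/1250 → 1/1000 → 1/800 → 1/640.

1/640s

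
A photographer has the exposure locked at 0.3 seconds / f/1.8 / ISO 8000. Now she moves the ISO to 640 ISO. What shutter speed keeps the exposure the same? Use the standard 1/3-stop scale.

4 s

ISO: 8000 → 6400 → 5000 → 4000 → 3200 → 2500 → 2000 → 1600 → 1250 → 1000 → 800 → 640 — 3 2/3 stops dropped (darker).
Need 3 2/3 stops brighter from the shutter speed: 0.3 → 0.4 → 0.5 → 0.6 → 0.8 → 1 → 1.3 → 1.6 → 2 → 2.5 → 3.2 → 4.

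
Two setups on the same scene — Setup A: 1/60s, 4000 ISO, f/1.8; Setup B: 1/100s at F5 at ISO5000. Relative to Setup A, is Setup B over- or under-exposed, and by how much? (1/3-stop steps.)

Aperture: f/1.8 → f/2 → f/2.2 → f/2.5 → f/2.8 → f/3.2 → f/3.5 → f/4 → f/4.5 → f/5 — 3 stops stopped down (darker).
Shutter speed: 1/60 → 1/80 → 1/100 — 2/3 stop faster (darker).
ISO: 4000 → 5000 — 1/3 stop higher (brighter).
Net: −3 −2/3 +1/3 = −3 1/3 stops.

3 1/3 stops darker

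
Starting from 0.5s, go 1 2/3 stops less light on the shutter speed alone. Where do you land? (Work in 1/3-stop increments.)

Shutter speed: 0.5 → 0.4 → 0.3 → 1/4 → 1/5 → 1/6 — 1 2/3 stops faster (darker).

1/6s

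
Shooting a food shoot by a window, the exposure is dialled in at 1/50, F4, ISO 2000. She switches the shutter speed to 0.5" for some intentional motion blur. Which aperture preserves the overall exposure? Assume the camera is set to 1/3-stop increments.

Shutter speed: 1/50 → 1/40 → 1/30 → 1/25 → 1/20 → 1/15 → 1/13 → 1/10 → 1/8 → 1/6 → 1/5 → 1/4 → 0.3 → 0.4 → 0.5 — 4 2/3 stops slower (brighter).
Need 4 2/3 stops darker from the aperture: f/4 → f/4.5 → f/5 → f/5.6 → f/6.3 → f/7.1 → f/8 → f/9 → f/10 → f/11 → f/13 → f/14 → f/16 → f/18 → f/20.

f/20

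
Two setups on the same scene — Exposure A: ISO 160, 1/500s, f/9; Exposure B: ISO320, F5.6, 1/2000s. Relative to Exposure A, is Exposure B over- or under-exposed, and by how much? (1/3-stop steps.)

1/3 stop brighter

Aperture: f/9 → f/8 → f/7.1 → f/6.3 → f/5.6 — 1 1/3 stops larger aperture (brighter).
Shutter speed: 1/500 → 1/640 → 1/800 → 1/1000 → 1/1250 → 1/1600 → 1/2000 — 2 stops faster (darker).
ISO: 160 → 200 → 250 → 320 — 1 stop higher (brighter).
Net: +1 1/3 −2 +1 = +1/3 stops.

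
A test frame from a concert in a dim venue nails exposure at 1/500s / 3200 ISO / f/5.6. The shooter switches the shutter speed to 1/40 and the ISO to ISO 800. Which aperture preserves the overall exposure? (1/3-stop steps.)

Shutter speed: 1/500 → 1/400 → 1/320 → 1/250 → 1/200 → 1/160 → 1/125 → 1/100 → 1/80 → 1/60 → 1/50 → 1/40 — 3 2/3 stops slower (brighter).
ISO: 3200 → 2500 → 2000 → 1600 → 1250 → 1000 → 800 — 2 stops lower (darker).
Net change so far: 1 2/3 stops brighter. Offset with the aperture: f/5.6 → f/6.3 → f/7.1 → f/8 → f/9 → f/10.

f/10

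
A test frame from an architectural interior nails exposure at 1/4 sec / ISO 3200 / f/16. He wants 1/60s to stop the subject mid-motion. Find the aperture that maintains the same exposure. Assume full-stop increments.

Shutter speed: 1/4 → 1/8 → 1/15 → 1/30 → 1/60 — 4 stops faster (darker).
Need 4 stops brighter from the aperture: f/16 → f/11 → f/8 → f/5.6 → f/4.

f/4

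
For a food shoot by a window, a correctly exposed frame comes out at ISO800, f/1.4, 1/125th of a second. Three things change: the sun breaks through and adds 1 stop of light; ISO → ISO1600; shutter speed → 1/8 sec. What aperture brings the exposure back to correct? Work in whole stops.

Scene light: 1 stop brighter.
ISO: 800 → 1600 — 1 stop higher (brighter).
Shutter speed: 1/125 → 1/60 → 1/30 → 1/15 → 1/8 — 4 stops longer (brighter).
Net so far: 6 stops brighter. Aperture: f/1.4 → f/2 → f/2.8 → f/4 → f/5.6 → f/8 → f/11.

f/11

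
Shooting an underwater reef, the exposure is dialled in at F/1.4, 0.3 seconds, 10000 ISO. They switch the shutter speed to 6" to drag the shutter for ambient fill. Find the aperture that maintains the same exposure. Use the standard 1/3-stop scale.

Shutter speed: 0.3 → 0.4 → 0.5 → 0.6 → 0.8 → 1 → 1.3 → 1.6 → 2 → 2.5 → 3.2 → 4 → 5 → 6 — 4 1/3 stops slower (brighter).
Need 4 1/3 stops darker from the aperture: f/1.4 → f/1.6 → f/1.8 → f/2 → f/2.2 → f/2.5 → f/2.8 → f/3.2 → f/3.5 → f/4 → f/4.5 → f/5 → f/5.6 → f/6.3.

f/6.3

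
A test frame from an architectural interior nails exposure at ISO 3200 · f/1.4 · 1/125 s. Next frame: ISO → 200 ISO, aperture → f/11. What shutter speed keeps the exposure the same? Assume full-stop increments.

8 s

ISO: 3200 → 1600 → 800 → 400 → 200 — 4 stops lower (darker).
Aperture: f/1.4 → f/2 → f/2.8 → f/4 → f/5.6 → f/8 → f/11 — 6 stops smaller aperture (darker).
Net change so far: 10 stops darker. Offset with the shutter speed: 1/125 → 1/60 → 1/30 → 1/15 → 1/8 → 1/4 → 1/2 → 1 → 2 → 4 → 8.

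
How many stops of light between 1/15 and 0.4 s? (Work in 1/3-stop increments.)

1/15 → 1/13 → 1/10 → 1/8 → 1/6 → 1/5 → 1/4 → 0.3 → 0.4 — count the steps: 8 third-stops = 2 2/3 stops.

2 2/3 stops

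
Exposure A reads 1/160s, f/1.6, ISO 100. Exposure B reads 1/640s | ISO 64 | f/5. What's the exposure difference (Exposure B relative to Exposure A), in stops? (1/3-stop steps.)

Aperture: f/1.6 → f/1.8 → f/2 → f/2.2 → f/2.5 → f/2.8 → f/3.2 → f/3.5 → f/4 → f/4.5 → f/5 — 3 1/3 stops stopped down (darker).
Shutter speed: 1/160 → 1/200 → 1/250 → 1/320 → 1/400 → 1/500 → 1/640 — 2 stops shorter (darker).
ISO: 100 → 80 → 64 — 2/3 stop dropped (darker).
Net: −3 1/3 −2 −2/3 = −6 stops.

6 stops darker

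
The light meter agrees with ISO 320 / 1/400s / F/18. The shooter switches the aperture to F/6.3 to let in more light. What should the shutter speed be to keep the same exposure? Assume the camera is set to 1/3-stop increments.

1/3200s

Aperture: f/18 → f/16 → f/14 → f/13 → f/11 → f/10 → f/9 → f/8 → f/7.1 → f/6.3 — 3 stops larger aperture (brighter).
Need 3 stops darker from the shutter speed: 1/400 → 1/500 → 1/640 → 1/800 → 1/1000 → 1/1250 → 1/1600 → 1/2000 → 1/2500 → 1/3200.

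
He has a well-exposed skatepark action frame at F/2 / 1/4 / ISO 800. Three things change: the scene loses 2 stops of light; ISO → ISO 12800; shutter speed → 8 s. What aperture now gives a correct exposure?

Scene light: 2 stops darker.
ISO: 800 → 1600 → 3200 → 6400 → 12800 — 4 stops raised (brighter).
Shutter speed: 1/4 → 1/2 → 1 → 2 → 4 → 8 — 5 stops longer (brighter).
Net so far: 7 stops brighter. Aperture: f/2 → f/2.8 → f/4 → f/5.6 → f/8 → f/11 → f/16 → f/22.

f/22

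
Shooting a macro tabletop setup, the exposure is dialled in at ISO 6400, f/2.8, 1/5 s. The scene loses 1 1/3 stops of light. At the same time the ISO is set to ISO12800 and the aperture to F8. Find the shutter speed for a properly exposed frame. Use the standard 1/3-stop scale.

2 s

Scene light: 1 1/3 stops darker.
ISO: 6400 → 8000 → 10000 → 12800 — 1 stop higher (brighter).
Aperture: f/2.8 → f/3.2 → f/3.5 → f/4 → f/4.5 → f/5 → f/5.6 → f/6.3 → f/7.1 → f/8 — 3 stops stopped down (darker).
Net so far: 3 1/3 stops darker. Shutter speed: 1/5 → 1/4 → 0.3 → 0.4 → 0.5 → 0.6 → 0.8 → 1 → 1.3 → 1.6 → 2.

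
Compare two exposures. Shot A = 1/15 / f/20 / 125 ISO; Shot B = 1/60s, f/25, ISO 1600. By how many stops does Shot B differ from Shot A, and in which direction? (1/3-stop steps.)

Aperture: f/20 → f/22 → f/25 — 2/3 stop smaller aperture (darker).
Shutter speed: 1/15 → 1/20 → 1/25 → 1/30 → 1/40 → 1/50 → 1/60 — 2 stops shorter (darker).
ISO: 125 → 160 → 200 → 250 → 320 → 400 → 500 → 640 → 800 → 1000 → 1250 → 1600 — 3 2/3 stops higher (brighter).
Net: −2/3 −2 +3 2/3 = +1 stop.

1 stop brighter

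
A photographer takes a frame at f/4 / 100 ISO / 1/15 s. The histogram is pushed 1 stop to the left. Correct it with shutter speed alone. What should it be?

1/8s

Underexposed by 1 stop → need 1 stop brighter.
Shutter speed: 1/15 → 1/8.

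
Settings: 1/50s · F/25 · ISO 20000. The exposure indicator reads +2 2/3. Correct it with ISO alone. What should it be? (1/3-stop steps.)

Overexposed by 2 2/3 stops → need 2 2/3 stops darker.
ISO: 20000 → 16000 → 12800 → 10000 → 8000 → 6400 → 5000 → 4000 → 3200.

ISO 3200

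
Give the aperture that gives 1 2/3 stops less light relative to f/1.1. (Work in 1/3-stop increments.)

Aperture: f/1.1 → f/1.2 → f/1.4 → f/1.6 → f/1.8 → f/2 — 1 2/3 stops narrower (darker).

f/2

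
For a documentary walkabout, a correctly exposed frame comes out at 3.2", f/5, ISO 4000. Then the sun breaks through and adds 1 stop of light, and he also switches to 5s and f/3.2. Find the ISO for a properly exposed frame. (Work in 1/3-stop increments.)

ISO 500

Scene light: 1 stop brighter.
Shutter speed: 3.2 → 4 → 5 — 2/3 stop slower (brighter).
Aperture: f/5 → f/4.5 → f/4 → f/3.5 → f/3.2 — 1 1/3 stops opened up (brighter).
Net so far: 3 stops brighter. ISO: 4000 → 3200 → 2500 → 2000 → 1600 → 1250 → 1000 → 800 → 640 → 500.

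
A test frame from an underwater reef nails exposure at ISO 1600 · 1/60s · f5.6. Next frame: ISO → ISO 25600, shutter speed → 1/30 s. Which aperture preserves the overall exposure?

ISO: 1600 → 3200 → 6400 → 12800 → 25600 — 4 stops higher (brighter).
Shutter speed: 1/60 → 1/30 — 1 stop longer (brighter).
Net change so far: 5 stops brighter. Offset with the aperture: f/5.6 → f/8 → f/11 → f/16 → f/22 → f/32.

f/32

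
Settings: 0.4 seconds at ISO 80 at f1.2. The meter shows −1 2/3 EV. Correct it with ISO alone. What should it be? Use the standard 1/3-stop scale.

Underexposed by 1 2/3 stops → need 1 2/3 stops brighter.
ISO: 80 → 100 → 125 → 160 → 200 → 250.

ISO 250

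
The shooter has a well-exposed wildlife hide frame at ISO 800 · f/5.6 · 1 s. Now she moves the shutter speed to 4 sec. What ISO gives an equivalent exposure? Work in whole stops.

ISO 200

Shutter speed: 1 → 2 → 4 — 2 stops slower (brighter).
Need 2 stops darker from the ISO: 800 → 400 → 200.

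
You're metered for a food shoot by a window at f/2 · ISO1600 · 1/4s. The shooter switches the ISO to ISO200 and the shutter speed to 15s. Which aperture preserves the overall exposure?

f/5.6

ISO: 1600 → 800 → 400 → 200 — 3 stops dropped (darker).
Shutter speed: 1/4 → 1/2 → 1 → 2 → 4 → 8 → 15 — 6 stops slower (brighter).
Net change so far: 3 stops brighter. Offset with the aperture: f/2 → f/2.8 → f/4 → f/5.6.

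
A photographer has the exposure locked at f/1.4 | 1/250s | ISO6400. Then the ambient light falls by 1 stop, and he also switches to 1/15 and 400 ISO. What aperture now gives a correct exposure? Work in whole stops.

f/1.0

Scene light: 1 stop darker.
Shutter speed: 1/250 → 1/125 → 1/60 → 1/30 → 1/15 — 4 stops longer (brighter).
ISO: 6400 → 3200 → 1600 → 800 → 400 — 4 stops lower (darker).
Net so far: 1 stop darker. Aperture: f/1.4 → f/1.0.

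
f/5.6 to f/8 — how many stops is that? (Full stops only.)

f/5.6 → f/8 — count the steps: 1 stop.

1 stop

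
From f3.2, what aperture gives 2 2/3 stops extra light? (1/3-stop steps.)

Aperture: f/3.2 → f/2.8 → f/2.5 → f/2.2 → f/2 → f/1.8 → f/1.6 → f/1.4 → f/1.2 — 2 2/3 stops opened up (brighter).

f/1.2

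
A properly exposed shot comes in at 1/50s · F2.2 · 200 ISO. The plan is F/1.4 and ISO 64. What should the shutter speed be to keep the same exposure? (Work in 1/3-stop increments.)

Aperture: f/2.2 → f/2 → f/1.8 → f/1.6 → f/1.4 — 1 1/3 stops wider (brighter).
ISO: 200 → 160 → 125 → 100 → 80 → 64 — 1 2/3 stops dropped (darker).
Net change so far: 1/3 stop darker. Offset with the shutter speed: 1/50 → 1/40.

1/40s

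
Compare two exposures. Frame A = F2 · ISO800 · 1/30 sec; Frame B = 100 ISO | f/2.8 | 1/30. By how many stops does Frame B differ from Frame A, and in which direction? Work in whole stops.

4 stops darker

Aperture: f/2 → f/2.8 — 1 stop stopped down (darker).
Shutter speed: unchanged.
ISO: 800 → 400 → 200 → 100 — 3 stops lower (darker).
Net: −1 −3 = −4 stops.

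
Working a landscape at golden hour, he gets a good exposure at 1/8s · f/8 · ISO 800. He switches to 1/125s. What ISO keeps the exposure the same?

ISO 12800

Shutter speed: 1/8 → 1/15 → 1/30 → 1/60 → 1/125 — 4 stops faster (darker).
Need 4 stops brighter from the ISO: 800 → 1600 → 3200 → 6400 → 12800.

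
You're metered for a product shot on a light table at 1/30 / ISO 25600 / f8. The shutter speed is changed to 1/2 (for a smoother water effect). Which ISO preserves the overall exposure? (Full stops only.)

Shutter speed: 1/30 → 1/15 → 1/8 → 1/4 → 1/2 — 4 stops slower (brighter).
Need 4 stops darker from the ISO: 25600 → 12800 → 6400 → 3200 → 1600.

ISO 1600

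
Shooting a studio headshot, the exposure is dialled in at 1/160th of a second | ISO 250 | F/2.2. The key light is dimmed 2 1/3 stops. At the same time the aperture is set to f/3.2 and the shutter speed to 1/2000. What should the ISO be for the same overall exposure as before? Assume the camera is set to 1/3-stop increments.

Scene light: 2 1/3 stops darker.
Aperture: f/2.2 → f/2.5 → f/2.8 → f/3.2 — 1 stop stopped down (darker).
Shutter speed: 1/160 → 1/200 → 1/250 → 1/320 → 1/400 → 1/500 → 1/640 → 1/800 → 1/1000 → 1/1250 → 1/1600 → 1/2000 — 3 2/3 stops shorter (darker).
Net so far: 7 stops darker. ISO: 250 → 320 → 400 → 500 → 640 → 800 → 1000 → 1250 → 1600 → 2000 → 2500 → 3200 → 4000 → 5000 → 6400 → 8000 → 10000 → 12800 → 16000 → 20000 → 25600 → 32000.

ISO 32000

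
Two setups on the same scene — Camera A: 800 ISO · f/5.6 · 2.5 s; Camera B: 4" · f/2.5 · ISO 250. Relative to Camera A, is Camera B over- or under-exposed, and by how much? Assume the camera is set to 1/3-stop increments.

Aperture: f/5.6 → f/5 → f/4.5 → f/4 → f/3.5 → f/3.2 → f/2.8 → f/2.5 — 2 1/3 stops larger aperture (brighter).
Shutter speed: 2.5 → 3.2 → 4 — 2/3 stop longer (brighter).
ISO: 800 → 640 → 500 → 400 → 320 → 250 — 1 2/3 stops dropped (darker).
Net: +2 1/3 +2/3 −1 2/3 = +1 1/3 stops.

1 1/3 stops brighter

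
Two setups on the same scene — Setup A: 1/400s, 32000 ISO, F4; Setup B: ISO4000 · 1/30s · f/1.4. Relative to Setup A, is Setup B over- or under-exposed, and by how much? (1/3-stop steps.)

Aperture: f/4 → f/3.5 → f/3.2 → f/2.8 → f/2.5 → f/2.2 → f/2 → f/1.8 → f/1.6 → f/1.4 — 3 stops opened up (brighter).
Shutter speed: 1/400 → 1/320 → 1/250 → 1/200 → 1/160 → 1/125 → 1/100 → 1/80 → 1/60 → 1/50 → 1/40 → 1/30 — 3 2/3 stops slower (brighter).
ISO: 32000 → 25600 → 20000 → 16000 → 12800 → 10000 → 8000 → 6400 → 5000 → 4000 — 3 stops lower (darker).
Net: +3 +3 2/3 −3 = +3 2/3 stops.

3 2/3 stops brighter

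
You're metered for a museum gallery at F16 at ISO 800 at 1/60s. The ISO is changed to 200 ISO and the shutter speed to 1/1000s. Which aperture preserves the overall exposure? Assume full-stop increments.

ISO: 800 → 400 → 200 — 2 stops lower (darker).
Shutter speed: 1/60 → 1/125 → 1/250 → 1/500 → 1/1000 — 4 stops shorter (darker).
Net change so far: 6 stops darker. Offset with the aperture: f/16 → f/11 → f/8 → f/5.6 → f/4 → f/2.8 → f/2.

f/2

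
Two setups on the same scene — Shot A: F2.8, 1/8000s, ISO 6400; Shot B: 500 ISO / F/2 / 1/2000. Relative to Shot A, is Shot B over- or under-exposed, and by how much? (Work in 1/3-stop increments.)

2/3 stop darker

Aperture: f/2.8 → f/2.5 → f/2.2 → f/2 — 1 stop wider (brighter).
Shutter speed: 1/8000 → 1/6400 → 1/5000 → 1/4000 → 1/3200 → 1/2500 → 1/2000 — 2 stops longer (brighter).
ISO: 6400 → 5000 → 4000 → 3200 → 2500 → 2000 → 1600 → 1250 → 1000 → 800 → 640 → 500 — 3 2/3 stops lower (darker).
Net: +1 +2 −3 2/3 = −2/3 stops.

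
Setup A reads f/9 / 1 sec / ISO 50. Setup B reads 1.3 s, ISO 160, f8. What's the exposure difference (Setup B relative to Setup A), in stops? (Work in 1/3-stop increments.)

2 1/3 stops brighter

Aperture: f/9 → f/8 — 1/3 stop larger aperture (brighter).
Shutter speed: 1 → 1.3 — 1/3 stop slower (brighter).
ISO: 50 → 64 → 80 → 100 → 125 → 160 — 1 2/3 stops raised (brighter).
Net: +1/3 +1/3 +1 2/3 = +2 1/3 stops.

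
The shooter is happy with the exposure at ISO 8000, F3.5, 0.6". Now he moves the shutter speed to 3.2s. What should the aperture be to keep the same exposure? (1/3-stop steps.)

Shutter speed: 0.6 → 0.8 → 1 → 1.3 → 1.6 → 2 → 2.5 → 3.2 — 2 1/3 stops slower (brighter).
Need 2 1/3 stops darker from the aperture: f/3.5 → f/4 → f/4.5 → f/5 → f/5.6 → f/6.3 → f/7.1 → f/8.

f/8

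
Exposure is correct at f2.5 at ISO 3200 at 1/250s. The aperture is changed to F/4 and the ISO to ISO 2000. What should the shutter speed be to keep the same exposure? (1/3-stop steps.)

Aperture: f/2.5 → f/2.8 → f/3.2 → f/3.5 → f/4 — 1 1/3 stops smaller aperture (darker).
ISO: 3200 → 2500 → 2000 — 2/3 stop dropped (darker).
Net change so far: 2 stops darker. Offset with the shutter speed: 1/250 → 1/200 → 1/160 → 1/125 → 1/100 → 1/80 → 1/60.

1/60s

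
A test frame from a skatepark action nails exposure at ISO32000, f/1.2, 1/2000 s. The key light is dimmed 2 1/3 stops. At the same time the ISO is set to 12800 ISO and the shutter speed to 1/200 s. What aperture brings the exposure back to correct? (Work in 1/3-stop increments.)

f/1.1

Scene light: 2 1/3 stops darker.
ISO: 32000 → 25600 → 20000 → 16000 → 12800 — 1 1/3 stops lower (darker).
Shutter speed: 1/2000 → 1/1600 → 1/1250 → 1/1000 → 1/800 → 1/640 → 1/500 → 1/400 → 1/320 → 1/250 → 1/200 — 3 1/3 stops longer (brighter).
Net so far: 1/3 stop darker. Aperture: f/1.2 → f/1.1.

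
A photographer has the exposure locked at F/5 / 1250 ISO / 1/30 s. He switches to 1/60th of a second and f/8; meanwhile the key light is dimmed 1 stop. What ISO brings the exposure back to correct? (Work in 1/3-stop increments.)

Scene light: 1 stop darker.
Shutter speed: 1/30 → 1/40 → 1/50 → 1/60 — 1 stop faster (darker).
Aperture: f/5 → f/5.6 → f/6.3 → f/7.1 → f/8 — 1 1/3 stops stopped down (darker).
Net so far: 3 1/3 stops darker. ISO: 1250 → 1600 → 2000 → 2500 → 3200 → 4000 → 5000 → 6400 → 8000 → 10000 → 12800.

ISO 12800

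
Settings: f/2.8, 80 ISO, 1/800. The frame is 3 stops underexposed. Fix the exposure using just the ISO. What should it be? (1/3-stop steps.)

Underexposed by 3 stops → need 3 stops brighter.
ISO: 80 → 100 → 125 → 160 → 200 → 250 → 320 → 400 → 500 → 640.

ISO 640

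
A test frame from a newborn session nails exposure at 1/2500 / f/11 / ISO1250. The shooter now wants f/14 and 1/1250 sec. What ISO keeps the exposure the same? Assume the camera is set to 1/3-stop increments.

ISO 1000

Aperture: f/11 → f/13 → f/14 — 2/3 stop stopped down (darker).
Shutter speed: 1/2500 → 1/2000 → 1/1600 → 1/1250 — 1 stop slower (brighter).
Net change so far: 1/3 stop brighter. Offset with the ISO: 1250 → 1000.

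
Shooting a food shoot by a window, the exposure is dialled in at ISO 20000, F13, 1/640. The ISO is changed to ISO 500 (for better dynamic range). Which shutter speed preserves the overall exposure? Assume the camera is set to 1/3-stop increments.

ISO: 20000 → 16000 → 12800 → 10000 → 8000 → 6400 → 5000 → 4000 → 3200 → 2500 → 2000 → 1600 → 1250 → 1000 → 800 → 640 → 500 — 5 1/3 stops dropped (darker).
Need 5 1/3 stops brighter from the shutter speed: 1/640 → 1/500 → 1/400 → 1/320 → 1/250 → 1/200 → 1/160 → 1/125 → 1/100 → 1/80 → 1/60 → 1/50 → 1/40 → 1/30 → 1/25 → 1/20 → 1/15.

1/15s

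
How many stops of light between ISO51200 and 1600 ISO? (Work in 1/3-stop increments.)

5 stops

51200 → 40000 → 32000 → 25600 → 20000 → 16000 → 12800 → 10000 → 8000 → 6400 → 5000 → 4000 → 3200 → 2500 → 2000 → 1600 — count the steps: 15 third-stops = 5 stops.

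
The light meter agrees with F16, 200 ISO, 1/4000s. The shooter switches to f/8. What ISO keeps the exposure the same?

Aperture: f/16 → f/11 → f/8 — 2 stops wider (brighter).
Need 2 stops darker from the ISO: 200 → 100 → 50.

ISO 50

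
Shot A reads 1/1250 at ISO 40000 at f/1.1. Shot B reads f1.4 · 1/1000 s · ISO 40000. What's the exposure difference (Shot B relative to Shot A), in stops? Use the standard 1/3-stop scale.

1/3 stop darker

Aperture: f/1.1 → f/1.2 → f/1.4 — 2/3 stop narrower (darker).
Shutter speed: 1/1250 → 1/1000 — 1/3 stop slower (brighter).
ISO: unchanged.
Net: −2/3 +1/3 = −1/3 stops.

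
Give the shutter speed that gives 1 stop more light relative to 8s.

Shutter speed: 8 → 15 — 1 stop longer (brighter).

15 s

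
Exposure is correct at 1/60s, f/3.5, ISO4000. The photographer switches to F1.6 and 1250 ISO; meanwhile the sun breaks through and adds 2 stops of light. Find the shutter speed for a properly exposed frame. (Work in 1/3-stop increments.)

Scene light: 2 stops brighter.
Aperture: f/3.5 → f/3.2 → f/2.8 → f/2.5 → f/2.2 → f/2 → f/1.8 → f/1.6 — 2 1/3 stops opened up (brighter).
ISO: 4000 → 3200 → 2500 → 2000 → 1600 → 1250 — 1 2/3 stops dropped (darker).
Net so far: 2 2/3 stops brighter. Shutter speed: 1/60 → 1/80 → 1/100 → 1/125 → 1/160 → 1/200 → 1/250 → 1/320 → 1/400.

1/400s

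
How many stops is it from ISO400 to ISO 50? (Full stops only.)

400 → 200 → 100 → 50 — count the steps: 3 stops.

3 stops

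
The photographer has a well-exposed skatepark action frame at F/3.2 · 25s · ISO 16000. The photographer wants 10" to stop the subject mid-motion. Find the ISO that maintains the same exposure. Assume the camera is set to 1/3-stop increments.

Shutter speed: 25 → 20 → 15 → 13 → 10 — 1 1/3 stops shorter (darker).
Need 1 1/3 stops brighter from the ISO: 16000 → 20000 → 25600 → 32000 → 40000.

ISO 40000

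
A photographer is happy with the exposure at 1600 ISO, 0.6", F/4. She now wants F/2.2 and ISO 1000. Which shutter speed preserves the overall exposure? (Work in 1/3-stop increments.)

Aperture: f/4 → f/3.5 → f/3.2 → f/2.8 → f/2.5 → f/2.2 — 1 2/3 stops larger aperture (brighter).
ISO: 1600 → 1250 → 1000 — 2/3 stop lower (darker).
Net change so far: 1 stop brighter. Offset with the shutter speed: 0.6 → 0.5 → 0.4 → 0.3.

0.3 s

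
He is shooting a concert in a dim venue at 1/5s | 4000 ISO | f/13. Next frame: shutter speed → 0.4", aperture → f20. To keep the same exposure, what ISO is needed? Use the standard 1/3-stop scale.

Shutter speed: 1/5 → 1/4 → 0.3 → 0.4 — 1 stop longer (brighter).
Aperture: f/13 → f/14 → f/16 → f/18 → f/20 — 1 1/3 stops stopped down (darker).
Net change so far: 1/3 stop darker. Offset with the ISO: 4000 → 5000.

ISO 5000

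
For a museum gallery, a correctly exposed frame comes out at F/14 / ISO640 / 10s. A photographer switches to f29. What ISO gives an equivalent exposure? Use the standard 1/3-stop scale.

ISO 2500

Aperture: f/14 → f/16 → f/18 → f/20 → f/22 → f/25 → f/29 — 2 stops smaller aperture (darker).
Need 2 stops brighter from the ISO: 640 → 800 → 1000 → 1250 → 1600 → 2000 → 2500.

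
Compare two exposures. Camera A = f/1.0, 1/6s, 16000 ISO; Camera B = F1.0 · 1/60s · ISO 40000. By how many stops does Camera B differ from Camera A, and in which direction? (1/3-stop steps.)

Aperture: unchanged.
Shutter speed: 1/6 → 1/8 → 1/10 → 1/13 → 1/15 → 1/20 → 1/25 → 1/30 → 1/40 → 1/50 → 1/60 — 3 1/3 stops faster (darker).
ISO: 16000 → 20000 → 25600 → 32000 → 40000 — 1 1/3 stops higher (brighter).
Net: −3 1/3 +1 1/3 = −2 stops.

2 stops darker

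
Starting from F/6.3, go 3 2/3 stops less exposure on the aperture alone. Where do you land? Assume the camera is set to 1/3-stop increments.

f/22

Aperture: f/6.3 → f/7.1 → f/8 → f/9 → f/10 → f/11 → f/13 → f/14 → f/16 → f/18 → f/20 → f/22 — 3 2/3 stops smaller aperture (darker).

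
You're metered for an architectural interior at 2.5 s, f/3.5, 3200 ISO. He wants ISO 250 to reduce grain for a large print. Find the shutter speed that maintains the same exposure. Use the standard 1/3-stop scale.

ISO: 3200 → 2500 → 2000 → 1600 → 1250 → 1000 → 800 → 640 → 500 → 400 → 320 → 250 — 3 2/3 stops dropped (darker).
Need 3 2/3 stops brighter from the shutter speed: 2.5 → 3.2 → 4 → 5 → 6 → 8 → 10 → 13 → 15 → 20 → 25 → 30.

30 s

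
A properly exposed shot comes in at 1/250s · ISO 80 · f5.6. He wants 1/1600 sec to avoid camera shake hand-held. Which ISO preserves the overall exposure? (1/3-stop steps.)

ISO 500

Shutter speed: 1/250 → 1/320 → 1/400 → 1/500 → 1/640 → 1/800 → 1/1000 → 1/1250 → 1/1600 — 2 2/3 stops faster (darker).
Need 2 2/3 stops brighter from the ISO: 80 → 100 → 125 → 160 → 200 → 250 → 320 → 400 → 500.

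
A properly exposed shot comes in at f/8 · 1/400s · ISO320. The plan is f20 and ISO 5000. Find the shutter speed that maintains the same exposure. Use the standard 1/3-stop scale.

Aperture: f/8 → f/9 → f/10 → f/11 → f/13 → f/14 → f/16 → f/18 → f/20 — 2 2/3 stops smaller aperture (darker).
ISO: 320 → 400 → 500 → 640 → 800 → 1000 → 1250 → 1600 → 2000 → 2500 → 3200 → 4000 → 5000 — 4 stops raised (brighter).
Net change so far: 1 1/3 stops brighter. Offset with the shutter speed: 1/400 → 1/500 → 1/640 → 1/800 → 1/1000.

1/1000s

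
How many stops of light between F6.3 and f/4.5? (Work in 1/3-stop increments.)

1 stop

f/6.3 → f/5.6 → f/5 → f/4.5 — count the steps: 3 third-stops = 1 stop.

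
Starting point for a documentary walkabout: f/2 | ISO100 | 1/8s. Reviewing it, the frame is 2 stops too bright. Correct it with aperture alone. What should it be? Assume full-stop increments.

f/4

Overexposed by 2 stops → need 2 stops darker.
Aperture: f/2 → f/2.8 → f/4.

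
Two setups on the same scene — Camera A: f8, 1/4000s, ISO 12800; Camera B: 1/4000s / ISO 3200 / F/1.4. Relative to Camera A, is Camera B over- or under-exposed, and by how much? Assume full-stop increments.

Aperture: f/8 → f/5.6 → f/4 → f/2.8 → f/2 → f/1.4 — 5 stops wider (brighter).
Shutter speed: unchanged.
ISO: 12800 → 6400 → 3200 — 2 stops lower (darker).
Net: +5 −2 = +3 stops.

3 stops brighter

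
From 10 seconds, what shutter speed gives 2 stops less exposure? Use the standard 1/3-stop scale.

2.5 s

Shutter speed: 10 → 8 → 6 → 5 → 4 → 3.2 → 2.5 — 2 stops shorter (darker).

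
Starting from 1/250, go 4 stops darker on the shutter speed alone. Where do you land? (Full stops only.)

Shutter speed: 1/250 → 1/500 → 1/1000 → 1/2000 → 1/4000 — 4 stops shorter (darker).

1/4000s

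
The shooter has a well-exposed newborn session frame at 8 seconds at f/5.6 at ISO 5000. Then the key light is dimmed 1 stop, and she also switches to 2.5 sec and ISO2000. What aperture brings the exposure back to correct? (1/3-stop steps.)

Scene light: 1 stop darker.
Shutter speed: 8 → 6 → 5 → 4 → 3.2 → 2.5 — 1 2/3 stops faster (darker).
ISO: 5000 → 4000 → 3200 → 2500 → 2000 — 1 1/3 stops lower (darker).
Net so far: 4 stops darker. Aperture: f/5.6 → f/5 → f/4.5 → f/4 → f/3.5 → f/3.2 → f/2.8 → f/2.5 → f/2.2 → f/2 → f/1.8 → f/1.6 → f/1.4.

f/1.4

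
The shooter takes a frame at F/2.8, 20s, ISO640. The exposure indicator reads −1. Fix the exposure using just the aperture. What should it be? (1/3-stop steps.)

f/2

Underexposed by 1 stop → need 1 stop brighter.
Aperture: f/2.8 → f/2.5 → f/2.2 → f/2.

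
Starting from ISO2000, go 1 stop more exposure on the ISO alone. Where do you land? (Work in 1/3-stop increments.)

ISO: 2000 → 2500 → 3200 → 4000 — 1 stop higher (brighter).

ISO 4000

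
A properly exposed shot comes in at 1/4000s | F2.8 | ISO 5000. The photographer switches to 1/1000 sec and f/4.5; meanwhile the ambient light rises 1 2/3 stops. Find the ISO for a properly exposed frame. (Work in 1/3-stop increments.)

ISO 1000

Scene light: 1 2/3 stops brighter.
Shutter speed: 1/4000 → 1/3200 → 1/2500 → 1/2000 → 1/1600 → 1/1250 → 1/1000 — 2 stops slower (brighter).
Aperture: f/2.8 → f/3.2 → f/3.5 → f/4 → f/4.5 — 1 1/3 stops smaller aperture (darker).
Net so far: 2 1/3 stops brighter. ISO: 5000 → 4000 → 3200 → 2500 → 2000 → 1600 → 1250 → 1000.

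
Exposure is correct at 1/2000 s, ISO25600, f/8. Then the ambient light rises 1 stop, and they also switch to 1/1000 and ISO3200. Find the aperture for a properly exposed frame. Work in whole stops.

Scene light: 1 stop brighter.
Shutter speed: 1/2000 → 1/1000 — 1 stop longer (brighter).
ISO: 25600 → 12800 → 6400 → 3200 — 3 stops lower (darker).
Net so far: 1 stop darker. Aperture: f/8 → f/5.6.

f/5.6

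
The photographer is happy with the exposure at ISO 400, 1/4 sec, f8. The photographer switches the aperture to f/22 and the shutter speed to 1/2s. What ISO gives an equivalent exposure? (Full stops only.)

Aperture: f/8 → f/11 → f/16 → f/22 — 3 stops smaller aperture (darker).
Shutter speed: 1/4 → 1/2 — 1 stop longer (brighter).
Net change so far: 2 stops darker. Offset with the ISO: 400 → 800 → 1600.

ISO 1600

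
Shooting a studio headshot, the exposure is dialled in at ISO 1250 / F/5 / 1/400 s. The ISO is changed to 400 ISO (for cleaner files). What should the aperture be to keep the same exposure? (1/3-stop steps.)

ISO: 1250 → 1000 → 800 → 640 → 500 → 400 — 1 2/3 stops lower (darker).
Need 1 2/3 stops brighter from the aperture: f/5 → f/4.5 → f/4 → f/3.5 → f/3.2 → f/2.8.

f/2.8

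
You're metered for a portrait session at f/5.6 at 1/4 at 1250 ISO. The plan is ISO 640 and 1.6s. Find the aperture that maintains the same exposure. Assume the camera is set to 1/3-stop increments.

ISO: 1250 → 1000 → 800 → 640 — 1 stop dropped (darker).
Shutter speed: 1/4 → 0.3 → 0.4 → 0.5 → 0.6 → 0.8 → 1 → 1.3 → 1.6 — 2 2/3 stops longer (brighter).
Net change so far: 1 2/3 stops brighter. Offset with the aperture: f/5.6 → f/6.3 → f/7.1 → f/8 → f/9 → f/10.

f/10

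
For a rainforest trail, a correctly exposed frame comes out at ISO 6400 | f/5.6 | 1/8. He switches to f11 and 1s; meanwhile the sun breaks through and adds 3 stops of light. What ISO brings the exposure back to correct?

ISO 400

Scene light: 3 stops brighter.
Aperture: f/5.6 → f/8 → f/11 — 2 stops stopped down (darker).
Shutter speed: 1/8 → 1/4 → 1/2 → 1 — 3 stops slower (brighter).
Net so far: 4 stops brighter. ISO: 6400 → 3200 → 1600 → 800 → 400.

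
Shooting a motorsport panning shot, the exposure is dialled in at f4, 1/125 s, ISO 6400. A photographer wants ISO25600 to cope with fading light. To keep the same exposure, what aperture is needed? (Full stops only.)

f/8

ISO: 6400 → 12800 → 25600 — 2 stops raised (brighter).
Need 2 stops darker from the aperture: f/4 → f/5.6 → f/8.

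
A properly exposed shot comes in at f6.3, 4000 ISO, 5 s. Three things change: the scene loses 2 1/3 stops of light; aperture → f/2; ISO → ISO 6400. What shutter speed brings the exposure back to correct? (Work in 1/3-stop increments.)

1.6 s

Scene light: 2 1/3 stops darker.
Aperture: f/6.3 → f/5.6 → f/5 → f/4.5 → f/4 → f/3.5 → f/3.2 → f/2.8 → f/2.5 → f/2.2 → f/2 — 3 1/3 stops larger aperture (brighter).
ISO: 4000 → 5000 → 6400 — 2/3 stop higher (brighter).
Net so far: 1 2/3 stops brighter. Shutter speed: 5 → 4 → 3.2 → 2.5 → 2 → 1.6.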